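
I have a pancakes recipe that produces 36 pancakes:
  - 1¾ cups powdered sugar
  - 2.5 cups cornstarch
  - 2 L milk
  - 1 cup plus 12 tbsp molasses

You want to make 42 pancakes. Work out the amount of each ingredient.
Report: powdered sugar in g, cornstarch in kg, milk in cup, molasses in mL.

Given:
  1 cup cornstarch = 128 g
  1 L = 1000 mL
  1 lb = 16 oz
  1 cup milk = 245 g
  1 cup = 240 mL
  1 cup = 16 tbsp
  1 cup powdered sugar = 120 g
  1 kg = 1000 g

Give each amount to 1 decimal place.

powdered sugar: 245.0 g; cornstarch: 0.4 kg; milk: 9.7 cup; molasses: 490.0 mL

Scaling factor: 42/36 = 7/6.
powdered sugar: 1.75 cup × 7/6 × 120 g/cup = 245.0 g
cornstarch: 2.5 cup × 7/6 × 128 g/cup ÷ 1000 g/kg ≈ 0.4 kg
milk: 2 L × 7/6 × 1000 mL/L ÷ 240 mL/cup ≈ 9.7 cup
molasses: (1 cup + 12 tbsp = 1.75 cup) × 7/6 × 240 mL/cup = 490.0 mL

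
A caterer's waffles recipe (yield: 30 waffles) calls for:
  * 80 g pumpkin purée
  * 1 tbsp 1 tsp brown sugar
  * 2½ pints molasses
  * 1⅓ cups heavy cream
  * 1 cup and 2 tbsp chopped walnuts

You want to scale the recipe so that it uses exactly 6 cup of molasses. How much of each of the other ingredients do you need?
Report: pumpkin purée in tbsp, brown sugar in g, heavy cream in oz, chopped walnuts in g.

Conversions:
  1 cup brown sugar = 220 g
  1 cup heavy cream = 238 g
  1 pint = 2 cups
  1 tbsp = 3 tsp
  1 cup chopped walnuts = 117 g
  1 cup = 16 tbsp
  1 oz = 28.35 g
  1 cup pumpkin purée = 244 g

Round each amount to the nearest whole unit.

The original recipe has 5 cup of molasses, so the scaling factor is 6 ÷ 5 = 6/5 = 1.2.
pumpkin purée: 80 g × 6/5 ÷ 244 g/cup × 16 tbsp/cup ≈ 6 tbsp
brown sugar: (1 tbsp + 1 tsp = 4/3 tbsp) × 6/5 ÷ 16 tbsp/cup × 220 g/cup = 22 g
heavy cream: 4/3 cup × 6/5 × 238 g/cup ÷ 28.35 g/oz ≈ 13 oz
chopped walnuts: (1 cup + 2 tbsp = 1.125 cup) × 6/5 × 117 g/cup ≈ 158 g

pumpkin purée: 6 tbsp; brown sugar: 22 g; heavy cream: 13 oz; chopped walnuts: 158 g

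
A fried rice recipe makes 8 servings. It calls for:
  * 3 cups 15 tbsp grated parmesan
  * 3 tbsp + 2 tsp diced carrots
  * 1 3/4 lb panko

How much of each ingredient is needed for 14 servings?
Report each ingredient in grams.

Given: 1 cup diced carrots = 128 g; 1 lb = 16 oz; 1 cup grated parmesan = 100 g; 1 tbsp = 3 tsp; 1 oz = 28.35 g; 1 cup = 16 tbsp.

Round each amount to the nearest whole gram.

grated parmesan: 689 g; diced carrots: 51 g; panko: 1389 g

Scaling factor: 14/8 = 7/4 = 1.75.
grated parmesan: (3 cup + 15 tbsp = 3.9375 cup) × 7/4 × 100 g/cup ≈ 689 g
diced carrots: (3 tbsp + 2 tsp = 11/3 tbsp) × 7/4 ÷ 16 tbsp/cup × 128 g/cup ≈ 51 g
panko: 1.75 lb × 7/4 × 16 oz/lb × 28.35 g/oz ≈ 1389 g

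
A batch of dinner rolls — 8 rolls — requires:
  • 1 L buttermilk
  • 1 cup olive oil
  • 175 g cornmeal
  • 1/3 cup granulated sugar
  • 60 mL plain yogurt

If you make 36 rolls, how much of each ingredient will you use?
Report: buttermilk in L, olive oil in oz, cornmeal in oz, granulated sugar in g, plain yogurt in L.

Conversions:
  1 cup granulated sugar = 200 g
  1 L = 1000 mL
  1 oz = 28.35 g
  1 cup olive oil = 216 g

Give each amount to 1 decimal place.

buttermilk: 4.5 L; olive oil: 34.3 oz; cornmeal: 27.8 oz; granulated sugar: 300.0 g; plain yogurt: 0.3 L

Scaling factor: 36/8 = 9/2 = 4.5.
buttermilk: 1 L × 9/2 = 4.5 L
olive oil: 1 cup × 9/2 × 216 g/cup ÷ 28.35 g/oz ≈ 34.3 oz
cornmeal: 175 g × 9/2 ÷ 28.35 g/oz ≈ 27.8 oz
granulated sugar: 1/3 cup × 9/2 × 200 g/cup = 300.0 g
plain yogurt: 60 mL × 9/2 ÷ 1000 mL/L ≈ 0.3 L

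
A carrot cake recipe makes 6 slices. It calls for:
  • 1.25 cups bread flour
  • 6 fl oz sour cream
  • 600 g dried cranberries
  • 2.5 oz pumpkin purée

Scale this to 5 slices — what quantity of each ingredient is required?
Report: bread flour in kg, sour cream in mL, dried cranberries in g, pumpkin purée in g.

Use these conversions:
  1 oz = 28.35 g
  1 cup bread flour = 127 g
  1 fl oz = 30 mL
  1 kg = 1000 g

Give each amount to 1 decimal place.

Scaling factor: 5/6.
bread flour: 1.25 cup × 5/6 × 127 g/cup ÷ 1000 g/kg ≈ 0.1 kg
sour cream: 6 fl oz × 5/6 × 30 mL/fl oz = 150.0 mL
dried cranberries: 600 g × 5/6 = 500.0 g
pumpkin purée: 2.5 oz × 5/6 × 28.35 g/oz ≈ 59.1 g

bread flour: 0.1 kg; sour cream: 150.0 mL; dried cranberries: 500.0 g; pumpkin purée: 59.1 g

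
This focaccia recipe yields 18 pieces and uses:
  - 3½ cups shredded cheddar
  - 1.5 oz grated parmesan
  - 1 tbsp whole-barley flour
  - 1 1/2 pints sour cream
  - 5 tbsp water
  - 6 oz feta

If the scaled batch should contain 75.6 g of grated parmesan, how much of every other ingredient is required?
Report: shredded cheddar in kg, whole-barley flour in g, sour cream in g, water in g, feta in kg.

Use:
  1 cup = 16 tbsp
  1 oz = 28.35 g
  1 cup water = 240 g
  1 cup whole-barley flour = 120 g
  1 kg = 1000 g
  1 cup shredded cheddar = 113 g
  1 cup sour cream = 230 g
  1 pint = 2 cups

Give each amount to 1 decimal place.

The original recipe has 42.525 g of grated parmesan, so the scaling factor is 75.6 ÷ 42.525 = 16/9.
shredded cheddar: 3.5 cup × 16/9 × 113 g/cup ÷ 1000 g/kg ≈ 0.7 kg
whole-barley flour: 1 tbsp × 16/9 ÷ 16 tbsp/cup × 120 g/cup ≈ 13.3 g
sour cream: 1.5 pint × 16/9 × 2 cup/pint × 230 g/cup ≈ 1226.7 g
water: 5 tbsp × 16/9 ÷ 16 tbsp/cup × 240 g/cup ≈ 133.3 g
feta: 6 oz × 16/9 × 28.35 g/oz ÷ 1000 g/kg ≈ 0.3 kg

shredded cheddar: 0.7 kg; whole-barley flour: 13.3 g; sour cream: 1226.7 g; water: 133.3 g; feta: 0.3 kg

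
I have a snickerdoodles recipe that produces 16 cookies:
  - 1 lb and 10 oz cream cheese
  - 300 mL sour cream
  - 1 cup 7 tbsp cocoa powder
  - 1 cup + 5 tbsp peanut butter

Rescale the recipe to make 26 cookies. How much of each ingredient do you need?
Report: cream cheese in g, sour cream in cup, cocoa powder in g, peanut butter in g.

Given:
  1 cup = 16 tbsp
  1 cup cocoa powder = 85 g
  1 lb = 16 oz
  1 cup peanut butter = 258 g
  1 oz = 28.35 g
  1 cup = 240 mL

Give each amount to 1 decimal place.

Scaling factor: 26/16 = 13/8 = 1.625.
cream cheese: (1 lb + 10 oz = 1.625 lb) × 13/8 × 16 oz/lb × 28.35 g/oz ≈ 1197.8 g
sour cream: 300 mL × 13/8 ÷ 240 mL/cup ≈ 2.0 cup
cocoa powder: (1 cup + 7 tbsp = 1.4375 cup) × 13/8 × 85 g/cup ≈ 198.6 g
peanut butter: (1 cup + 5 tbsp = 1.3125 cup) × 13/8 × 258 g/cup ≈ 550.3 g

cream cheese: 1197.8 g; sour cream: 2.0 cup; cocoa powder: 198.6 g; peanut butter: 550.3 g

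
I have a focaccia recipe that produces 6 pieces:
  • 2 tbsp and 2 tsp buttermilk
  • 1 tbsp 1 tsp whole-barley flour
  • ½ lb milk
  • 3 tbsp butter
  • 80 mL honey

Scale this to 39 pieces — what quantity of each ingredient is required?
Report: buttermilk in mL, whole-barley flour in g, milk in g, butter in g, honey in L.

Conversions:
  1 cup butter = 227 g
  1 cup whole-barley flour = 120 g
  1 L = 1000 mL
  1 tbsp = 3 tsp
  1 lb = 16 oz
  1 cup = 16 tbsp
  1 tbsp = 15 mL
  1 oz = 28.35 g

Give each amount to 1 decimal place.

Scaling factor: 39/6 = 13/2 = 6.5.
buttermilk: (2 tbsp + 2 tsp = 8/3 tbsp) × 13/2 × 15 mL/tbsp = 260.0 mL
whole-barley flour: (1 tbsp + 1 tsp = 4/3 tbsp) × 13/2 ÷ 16 tbsp/cup × 120 g/cup = 65.0 g
milk: 0.5 lb × 13/2 × 16 oz/lb × 28.35 g/oz = 1474.2 g
butter: 3 tbsp × 13/2 ÷ 16 tbsp/cup × 227 g/cup ≈ 276.7 g
honey: 80 mL × 13/2 ÷ 1000 mL/L ≈ 0.5 L

buttermilk: 260.0 mL; whole-barley flour: 65.0 g; milk: 1474.2 g; butter: 276.7 g; honey: 0.5 L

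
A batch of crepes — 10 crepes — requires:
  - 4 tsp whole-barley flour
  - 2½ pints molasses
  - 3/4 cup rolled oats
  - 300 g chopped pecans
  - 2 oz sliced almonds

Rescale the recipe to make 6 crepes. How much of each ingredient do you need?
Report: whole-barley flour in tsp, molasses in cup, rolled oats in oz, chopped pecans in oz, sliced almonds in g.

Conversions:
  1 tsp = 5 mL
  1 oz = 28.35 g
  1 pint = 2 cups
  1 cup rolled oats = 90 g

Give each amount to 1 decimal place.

whole-barley flour: 2.4 tsp; molasses: 3.0 cup; rolled oats: 1.4 oz; chopped pecans: 6.3 oz; sliced almonds: 34.0 g

Scaling factor: 6/10 = 3/5 = 0.6.
whole-barley flour: 4 tsp × 3/5 = 2.4 tsp
molasses: 2.5 pint × 3/5 × 2 cup/pint = 3.0 cup
rolled oats: 0.75 cup × 3/5 × 90 g/cup ÷ 28.35 g/oz ≈ 1.4 oz
chopped pecans: 300 g × 3/5 ÷ 28.35 g/oz ≈ 6.3 oz
sliced almonds: 2 oz × 3/5 × 28.35 g/oz ≈ 34.0 g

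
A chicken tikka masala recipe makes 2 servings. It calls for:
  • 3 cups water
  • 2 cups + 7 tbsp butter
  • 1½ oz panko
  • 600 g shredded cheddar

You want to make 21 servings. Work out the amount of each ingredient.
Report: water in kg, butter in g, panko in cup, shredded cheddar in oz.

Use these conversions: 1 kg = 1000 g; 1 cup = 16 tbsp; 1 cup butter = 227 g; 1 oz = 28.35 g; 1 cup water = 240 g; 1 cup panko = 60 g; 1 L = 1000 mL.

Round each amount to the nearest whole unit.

Scaling factor: 21/2 = 10.5.
water: 3 cup × 21/2 × 240 g/cup ÷ 1000 g/kg ≈ 8 kg
butter: (2 cup + 7 tbsp = 2.4375 cup) × 21/2 × 227 g/cup ≈ 5810 g
panko: 1.5 oz × 21/2 × 28.35 g/oz ÷ 60 g/cup ≈ 7 cup
shredded cheddar: 600 g × 21/2 ÷ 28.35 g/oz ≈ 222 oz

water: 8 kg; butter: 5810 g; panko: 7 cup; shredded cheddar: 222 oz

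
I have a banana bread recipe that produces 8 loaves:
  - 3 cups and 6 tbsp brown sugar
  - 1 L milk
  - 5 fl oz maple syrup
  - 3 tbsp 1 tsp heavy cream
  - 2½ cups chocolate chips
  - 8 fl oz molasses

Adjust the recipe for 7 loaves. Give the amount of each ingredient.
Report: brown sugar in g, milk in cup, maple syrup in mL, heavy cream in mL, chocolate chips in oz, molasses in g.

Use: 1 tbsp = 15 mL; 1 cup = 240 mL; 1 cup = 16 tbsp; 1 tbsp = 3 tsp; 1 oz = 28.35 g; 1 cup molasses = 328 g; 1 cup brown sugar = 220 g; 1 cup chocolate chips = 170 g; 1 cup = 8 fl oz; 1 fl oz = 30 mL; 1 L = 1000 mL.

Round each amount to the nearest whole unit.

Scaling factor: 7/8 = 0.875.
brown sugar: (3 cup + 6 tbsp = 3.375 cup) × 7/8 × 220 g/cup ≈ 650 g
milk: 1 L × 7/8 × 1000 mL/L ÷ 240 mL/cup ≈ 4 cup
maple syrup: 5 fl oz × 7/8 × 30 mL/fl oz ≈ 131 mL
heavy cream: (3 tbsp + 1 tsp = 10/3 tbsp) × 7/8 × 15 mL/tbsp ≈ 44 mL
chocolate chips: 2.5 cup × 7/8 × 170 g/cup ÷ 28.35 g/oz ≈ 13 oz
molasses: 8 fl oz × 7/8 ÷ 8 fl oz/cup × 328 g/cup = 287 g

brown sugar: 650 g; milk: 4 cup; maple syrup: 131 mL; heavy cream: 44 mL; chocolate chips: 13 oz; molasses: 287 g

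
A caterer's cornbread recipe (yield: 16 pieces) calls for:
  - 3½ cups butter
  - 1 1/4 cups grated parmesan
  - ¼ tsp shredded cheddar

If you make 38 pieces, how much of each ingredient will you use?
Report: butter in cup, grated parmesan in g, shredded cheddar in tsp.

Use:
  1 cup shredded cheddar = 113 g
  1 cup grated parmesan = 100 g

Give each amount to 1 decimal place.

Scaling factor: 38/16 = 19/8 = 2.375.
butter: 3.5 cup × 19/8 ≈ 8.3 cup
grated parmesan: 1.25 cup × 19/8 × 100 g/cup ≈ 296.9 g
shredded cheddar: 0.25 tsp × 19/8 ≈ 0.6 tsp

butter: 8.3 cup; grated parmesan: 296.9 g; shredded cheddar: 0.6 tsp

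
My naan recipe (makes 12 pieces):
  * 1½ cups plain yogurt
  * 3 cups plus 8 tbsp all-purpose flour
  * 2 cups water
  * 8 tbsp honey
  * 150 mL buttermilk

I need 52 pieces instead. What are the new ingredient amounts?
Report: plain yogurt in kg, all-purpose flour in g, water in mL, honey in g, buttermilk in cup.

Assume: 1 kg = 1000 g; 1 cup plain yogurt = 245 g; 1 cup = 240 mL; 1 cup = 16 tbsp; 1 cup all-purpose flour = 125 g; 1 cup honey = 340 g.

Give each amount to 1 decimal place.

plain yogurt: 1.6 kg; all-purpose flour: 1895.8 g; water: 2080.0 mL; honey: 736.7 g; buttermilk: 2.7 cup

Scaling factor: 52/12 = 13/3.
plain yogurt: 1.5 cup × 13/3 × 245 g/cup ÷ 1000 g/kg ≈ 1.6 kg
all-purpose flour: (3 cup + 8 tbsp = 3.5 cup) × 13/3 × 125 g/cup ≈ 1895.8 g
water: 2 cup × 13/3 × 240 mL/cup = 2080.0 mL
honey: 8 tbsp × 13/3 ÷ 16 tbsp/cup × 340 g/cup ≈ 736.7 g
buttermilk: 150 mL × 13/3 ÷ 240 mL/cup ≈ 2.7 cup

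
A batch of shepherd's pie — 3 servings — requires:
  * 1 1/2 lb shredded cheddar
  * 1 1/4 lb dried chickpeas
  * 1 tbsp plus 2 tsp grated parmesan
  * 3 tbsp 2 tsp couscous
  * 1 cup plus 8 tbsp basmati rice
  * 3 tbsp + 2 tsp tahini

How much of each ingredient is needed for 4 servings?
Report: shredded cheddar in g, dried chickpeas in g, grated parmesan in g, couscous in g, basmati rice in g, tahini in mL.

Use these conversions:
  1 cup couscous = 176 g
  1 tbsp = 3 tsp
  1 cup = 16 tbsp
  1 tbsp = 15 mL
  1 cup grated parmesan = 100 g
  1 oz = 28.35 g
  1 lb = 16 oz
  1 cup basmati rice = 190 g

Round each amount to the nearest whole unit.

Scaling factor: 4/3.
shredded cheddar: 1.5 lb × 4/3 × 16 oz/lb × 28.35 g/oz ≈ 907 g
dried chickpeas: 1.25 lb × 4/3 × 16 oz/lb × 28.35 g/oz = 756 g
grated parmesan: (1 tbsp + 2 tsp = 5/3 tbsp) × 4/3 ÷ 16 tbsp/cup × 100 g/cup ≈ 14 g
couscous: (3 tbsp + 2 tsp = 11/3 tbsp) × 4/3 ÷ 16 tbsp/cup × 176 g/cup ≈ 54 g
basmati rice: (1 cup + 8 tbsp = 1.5 cup) × 4/3 × 190 g/cup = 380 g
tahini: (3 tbsp + 2 tsp = 11/3 tbsp) × 4/3 × 15 mL/tbsp ≈ 73 mL

shredded cheddar: 907 g; dried chickpeas: 756 g; grated parmesan: 14 g; couscous: 54 g; basmati rice: 380 g; tahini: 73 mL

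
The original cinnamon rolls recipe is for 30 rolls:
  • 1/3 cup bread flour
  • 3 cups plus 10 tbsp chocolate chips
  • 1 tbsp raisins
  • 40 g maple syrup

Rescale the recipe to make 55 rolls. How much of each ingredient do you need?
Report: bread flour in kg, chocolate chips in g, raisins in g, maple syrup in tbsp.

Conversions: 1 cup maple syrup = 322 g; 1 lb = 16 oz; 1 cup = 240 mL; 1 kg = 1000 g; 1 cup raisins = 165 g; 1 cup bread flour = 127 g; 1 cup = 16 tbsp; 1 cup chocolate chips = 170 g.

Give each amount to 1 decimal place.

Scaling factor: 55/30 = 11/6.
bread flour: 1/3 cup × 11/6 × 127 g/cup ÷ 1000 g/kg ≈ 0.1 kg
chocolate chips: (3 cup + 10 tbsp = 3.625 cup) × 11/6 × 170 g/cup ≈ 1129.8 g
raisins: 1 tbsp × 11/6 ÷ 16 tbsp/cup × 165 g/cup ≈ 18.9 g
maple syrup: 40 g × 11/6 ÷ 322 g/cup × 16 tbsp/cup ≈ 3.6 tbsp

bread flour: 0.1 kg; chocolate chips: 1129.8 g; raisins: 18.9 g; maple syrup: 3.6 tbsp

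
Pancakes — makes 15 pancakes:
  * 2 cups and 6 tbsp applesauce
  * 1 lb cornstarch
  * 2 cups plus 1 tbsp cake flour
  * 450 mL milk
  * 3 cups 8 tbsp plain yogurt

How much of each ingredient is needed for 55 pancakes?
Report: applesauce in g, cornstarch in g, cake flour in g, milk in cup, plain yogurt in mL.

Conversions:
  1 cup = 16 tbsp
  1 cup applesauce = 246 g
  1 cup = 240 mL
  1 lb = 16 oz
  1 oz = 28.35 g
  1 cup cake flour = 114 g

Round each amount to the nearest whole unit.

Scaling factor: 55/15 = 11/3.
applesauce: (2 cup + 6 tbsp = 2.375 cup) × 11/3 × 246 g/cup ≈ 2142 g
cornstarch: 1 lb × 11/3 × 16 oz/lb × 28.35 g/oz ≈ 1663 g
cake flour: (2 cup + 1 tbsp = 2.0625 cup) × 11/3 × 114 g/cup ≈ 862 g
milk: 450 mL × 11/3 ÷ 240 mL/cup ≈ 7 cup
plain yogurt: (3 cup + 8 tbsp = 3.5 cup) × 11/3 × 240 mL/cup = 3080 mL

applesauce: 2142 g; cornstarch: 1663 g; cake flour: 862 g; milk: 7 cup; plain yogurt: 3080 mL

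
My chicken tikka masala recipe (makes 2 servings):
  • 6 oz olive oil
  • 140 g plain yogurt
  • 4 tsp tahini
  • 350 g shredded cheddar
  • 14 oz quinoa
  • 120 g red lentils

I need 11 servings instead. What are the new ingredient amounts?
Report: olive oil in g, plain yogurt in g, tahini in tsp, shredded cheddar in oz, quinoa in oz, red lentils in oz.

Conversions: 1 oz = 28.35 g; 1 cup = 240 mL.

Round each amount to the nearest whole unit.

Scaling factor: 11/2 = 5.5.
olive oil: 6 oz × 11/2 × 28.35 g/oz ≈ 936 g
plain yogurt: 140 g × 11/2 = 770 g
tahini: 4 tsp × 11/2 = 22 tsp
shredded cheddar: 350 g × 11/2 ÷ 28.35 g/oz ≈ 68 oz
quinoa: 14 oz × 11/2 = 77 oz
red lentils: 120 g × 11/2 ÷ 28.35 g/oz ≈ 23 oz

olive oil: 936 g; plain yogurt: 770 g; tahini: 22 tsp; shredded cheddar: 68 oz; quinoa: 77 oz; red lentils: 23 oz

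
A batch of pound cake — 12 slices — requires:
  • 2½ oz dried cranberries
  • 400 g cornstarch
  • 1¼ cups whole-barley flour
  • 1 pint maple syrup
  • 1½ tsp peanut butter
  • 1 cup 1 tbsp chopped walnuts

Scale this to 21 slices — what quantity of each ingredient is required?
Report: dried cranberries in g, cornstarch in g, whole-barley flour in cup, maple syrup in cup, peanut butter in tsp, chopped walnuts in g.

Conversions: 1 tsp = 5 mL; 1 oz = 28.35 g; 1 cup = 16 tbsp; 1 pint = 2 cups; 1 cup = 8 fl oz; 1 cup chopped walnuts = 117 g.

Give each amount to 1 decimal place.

dried cranberries: 124.0 g; cornstarch: 700.0 g; whole-barley flour: 2.2 cup; maple syrup: 3.5 cup; peanut butter: 2.6 tsp; chopped walnuts: 217.5 g

Scaling factor: 21/12 = 7/4 = 1.75.
dried cranberries: 2.5 oz × 7/4 × 28.35 g/oz ≈ 124.0 g
cornstarch: 400 g × 7/4 = 700.0 g
whole-barley flour: 1.25 cup × 7/4 ≈ 2.2 cup
maple syrup: 1 pint × 7/4 × 2 cup/pint = 3.5 cup
peanut butter: 1.5 tsp × 7/4 ≈ 2.6 tsp
chopped walnuts: (1 cup + 1 tbsp = 1.0625 cup) × 7/4 × 117 g/cup ≈ 217.5 g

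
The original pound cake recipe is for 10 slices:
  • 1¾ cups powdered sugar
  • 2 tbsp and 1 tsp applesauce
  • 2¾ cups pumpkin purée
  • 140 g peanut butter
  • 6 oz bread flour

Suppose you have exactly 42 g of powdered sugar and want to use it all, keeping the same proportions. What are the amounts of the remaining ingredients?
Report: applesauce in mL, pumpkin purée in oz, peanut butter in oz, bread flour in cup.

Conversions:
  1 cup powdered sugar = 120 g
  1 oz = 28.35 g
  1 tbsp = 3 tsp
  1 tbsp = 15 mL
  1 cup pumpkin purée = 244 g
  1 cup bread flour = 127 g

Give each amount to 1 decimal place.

The original recipe has 210 g of powdered sugar, so the scaling factor is 42 ÷ 210 = 1/5 = 0.2.
applesauce: (2 tbsp + 1 tsp = 7/3 tbsp) × 1/5 × 15 mL/tbsp = 7.0 mL
pumpkin purée: 2.75 cup × 1/5 × 244 g/cup ÷ 28.35 g/oz ≈ 4.7 oz
peanut butter: 140 g × 1/5 ÷ 28.35 g/oz ≈ 1.0 oz
bread flour: 6 oz × 1/5 × 28.35 g/oz ÷ 127 g/cup ≈ 0.3 cup

applesauce: 7.0 mL; pumpkin purée: 4.7 oz; peanut butter: 1.0 oz; bread flour: 0.3 cup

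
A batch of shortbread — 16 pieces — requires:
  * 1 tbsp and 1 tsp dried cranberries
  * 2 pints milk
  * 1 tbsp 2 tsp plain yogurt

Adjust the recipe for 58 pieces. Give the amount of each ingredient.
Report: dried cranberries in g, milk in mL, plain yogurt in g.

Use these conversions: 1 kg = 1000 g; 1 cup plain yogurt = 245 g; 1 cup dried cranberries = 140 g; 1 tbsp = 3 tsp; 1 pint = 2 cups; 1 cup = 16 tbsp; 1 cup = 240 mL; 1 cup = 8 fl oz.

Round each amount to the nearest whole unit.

Scaling factor: 58/16 = 29/8 = 3.625.
dried cranberries: (1 tbsp + 1 tsp = 4/3 tbsp) × 29/8 ÷ 16 tbsp/cup × 140 g/cup ≈ 42 g
milk: 2 pint × 29/8 × 2 cup/pint × 240 mL/cup = 3480 mL
plain yogurt: (1 tbsp + 2 tsp = 5/3 tbsp) × 29/8 ÷ 16 tbsp/cup × 245 g/cup ≈ 93 g

dried cranberries: 42 g; milk: 3480 mL; plain yogurt: 93 g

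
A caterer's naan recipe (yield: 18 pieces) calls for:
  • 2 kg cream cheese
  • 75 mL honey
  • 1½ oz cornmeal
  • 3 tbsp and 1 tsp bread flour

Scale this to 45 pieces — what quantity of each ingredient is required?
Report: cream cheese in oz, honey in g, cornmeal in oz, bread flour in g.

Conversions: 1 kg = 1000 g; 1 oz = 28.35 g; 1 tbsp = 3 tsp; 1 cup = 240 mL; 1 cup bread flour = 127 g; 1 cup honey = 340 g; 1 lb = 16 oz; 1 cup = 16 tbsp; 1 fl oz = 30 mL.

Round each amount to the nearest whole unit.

Scaling factor: 45/18 = 5/2 = 2.5.
cream cheese: 2 kg × 5/2 × 1000 g/kg ÷ 28.35 g/oz ≈ 176 oz
honey: 75 mL × 5/2 ÷ 240 mL/cup × 340 g/cup ≈ 266 g
cornmeal: 1.5 oz × 5/2 ≈ 4 oz
bread flour: (3 tbsp + 1 tsp = 10/3 tbsp) × 5/2 ÷ 16 tbsp/cup × 127 g/cup ≈ 66 g

cream cheese: 176 oz; honey: 266 g; cornmeal: 4 oz; bread flour: 66 g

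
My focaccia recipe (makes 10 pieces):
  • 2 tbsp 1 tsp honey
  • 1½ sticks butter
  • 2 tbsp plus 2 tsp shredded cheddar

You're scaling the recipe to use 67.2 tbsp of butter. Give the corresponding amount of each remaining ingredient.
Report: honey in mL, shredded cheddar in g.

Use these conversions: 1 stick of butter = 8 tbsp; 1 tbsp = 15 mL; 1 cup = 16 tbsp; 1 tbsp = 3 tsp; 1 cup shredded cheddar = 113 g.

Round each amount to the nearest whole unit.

honey: 196 mL; shredded cheddar: 105 g

The original recipe has 12 tbsp of butter, so the scaling factor is 67.2 ÷ 12 = 28/5 = 5.6.
honey: (2 tbsp + 1 tsp = 7/3 tbsp) × 28/5 × 15 mL/tbsp = 196 mL
shredded cheddar: (2 tbsp + 2 tsp = 8/3 tbsp) × 28/5 ÷ 16 tbsp/cup × 113 g/cup ≈ 105 g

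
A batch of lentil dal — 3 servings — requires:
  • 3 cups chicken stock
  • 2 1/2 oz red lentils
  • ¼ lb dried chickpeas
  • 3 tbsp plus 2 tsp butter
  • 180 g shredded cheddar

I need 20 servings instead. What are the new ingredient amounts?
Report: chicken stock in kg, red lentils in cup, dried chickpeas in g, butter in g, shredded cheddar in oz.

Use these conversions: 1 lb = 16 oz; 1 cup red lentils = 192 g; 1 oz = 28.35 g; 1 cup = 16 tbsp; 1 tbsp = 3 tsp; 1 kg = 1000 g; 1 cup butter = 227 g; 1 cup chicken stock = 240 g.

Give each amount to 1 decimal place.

Scaling factor: 20/3.
chicken stock: 3 cup × 20/3 × 240 g/cup ÷ 1000 g/kg = 4.8 kg
red lentils: 2.5 oz × 20/3 × 28.35 g/oz ÷ 192 g/cup ≈ 2.5 cup
dried chickpeas: 0.25 lb × 20/3 × 16 oz/lb × 28.35 g/oz = 756.0 g
butter: (3 tbsp + 2 tsp = 11/3 tbsp) × 20/3 ÷ 16 tbsp/cup × 227 g/cup ≈ 346.8 g
shredded cheddar: 180 g × 20/3 ÷ 28.35 g/oz ≈ 42.3 oz

chicken stock: 4.8 kg; red lentils: 2.5 cup; dried chickpeas: 756.0 g; butter: 346.8 g; shredded cheddar: 42.3 oz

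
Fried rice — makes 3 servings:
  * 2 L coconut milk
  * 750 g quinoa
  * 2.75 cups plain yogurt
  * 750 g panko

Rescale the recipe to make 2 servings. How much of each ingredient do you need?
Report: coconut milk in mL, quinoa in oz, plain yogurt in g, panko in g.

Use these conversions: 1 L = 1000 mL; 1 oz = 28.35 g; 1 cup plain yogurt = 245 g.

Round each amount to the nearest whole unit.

coconut milk: 1333 mL; quinoa: 18 oz; plain yogurt: 449 g; panko: 500 g

Scaling factor: 2/3.
coconut milk: 2 L × 2/3 × 1000 mL/L ≈ 1333 mL
quinoa: 750 g × 2/3 ÷ 28.35 g/oz ≈ 18 oz
plain yogurt: 2.75 cup × 2/3 × 245 g/cup ≈ 449 g
panko: 750 g × 2/3 = 500 g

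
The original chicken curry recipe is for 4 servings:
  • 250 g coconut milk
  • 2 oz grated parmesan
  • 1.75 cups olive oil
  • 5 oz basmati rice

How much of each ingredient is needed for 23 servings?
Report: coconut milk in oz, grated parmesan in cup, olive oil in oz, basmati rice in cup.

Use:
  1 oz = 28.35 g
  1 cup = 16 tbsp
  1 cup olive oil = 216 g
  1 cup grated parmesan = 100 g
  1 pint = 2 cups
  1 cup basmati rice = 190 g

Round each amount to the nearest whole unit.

coconut milk: 51 oz; grated parmesan: 3 cup; olive oil: 77 oz; basmati rice: 4 cup

Scaling factor: 23/4 = 5.75.
coconut milk: 250 g × 23/4 ÷ 28.35 g/oz ≈ 51 oz
grated parmesan: 2 oz × 23/4 × 28.35 g/oz ÷ 100 g/cup ≈ 3 cup
olive oil: 1.75 cup × 23/4 × 216 g/cup ÷ 28.35 g/oz ≈ 77 oz
basmati rice: 5 oz × 23/4 × 28.35 g/oz ÷ 190 g/cup ≈ 4 cup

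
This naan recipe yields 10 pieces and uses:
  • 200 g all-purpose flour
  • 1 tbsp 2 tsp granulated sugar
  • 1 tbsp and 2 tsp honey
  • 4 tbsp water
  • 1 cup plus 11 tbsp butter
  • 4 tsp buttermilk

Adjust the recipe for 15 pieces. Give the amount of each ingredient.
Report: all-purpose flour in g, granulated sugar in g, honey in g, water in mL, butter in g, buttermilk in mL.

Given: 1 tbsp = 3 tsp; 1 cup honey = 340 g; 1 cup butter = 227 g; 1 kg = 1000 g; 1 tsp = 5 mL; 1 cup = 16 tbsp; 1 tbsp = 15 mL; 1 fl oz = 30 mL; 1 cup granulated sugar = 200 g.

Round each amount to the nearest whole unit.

all-purpose flour: 300 g; granulated sugar: 31 g; honey: 53 g; water: 90 mL; butter: 575 g; buttermilk: 30 mL

Scaling factor: 15/10 = 3/2 = 1.5.
all-purpose flour: 200 g × 3/2 = 300 g
granulated sugar: (1 tbsp + 2 tsp = 5/3 tbsp) × 3/2 ÷ 16 tbsp/cup × 200 g/cup ≈ 31 g
honey: (1 tbsp + 2 tsp = 5/3 tbsp) × 3/2 ÷ 16 tbsp/cup × 340 g/cup ≈ 53 g
water: 4 tbsp × 3/2 × 15 mL/tbsp = 90 mL
butter: (1 cup + 11 tbsp = 1.6875 cup) × 3/2 × 227 g/cup ≈ 575 g
buttermilk: 4 tsp × 3/2 × 5 mL/tsp = 30 mL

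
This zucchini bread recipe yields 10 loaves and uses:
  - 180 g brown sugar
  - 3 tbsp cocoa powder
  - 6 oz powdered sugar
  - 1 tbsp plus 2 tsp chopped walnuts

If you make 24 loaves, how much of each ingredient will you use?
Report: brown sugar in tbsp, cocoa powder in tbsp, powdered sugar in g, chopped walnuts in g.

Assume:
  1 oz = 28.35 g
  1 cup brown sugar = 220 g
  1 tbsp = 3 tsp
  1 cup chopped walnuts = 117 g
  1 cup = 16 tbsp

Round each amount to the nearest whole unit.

Scaling factor: 24/10 = 12/5 = 2.4.
brown sugar: 180 g × 12/5 ÷ 220 g/cup × 16 tbsp/cup ≈ 31 tbsp
cocoa powder: 3 tbsp × 12/5 ≈ 7 tbsp
powdered sugar: 6 oz × 12/5 × 28.35 g/oz ≈ 408 g
chopped walnuts: (1 tbsp + 2 tsp = 5/3 tbsp) × 12/5 ÷ 16 tbsp/cup × 117 g/cup ≈ 29 g

brown sugar: 31 tbsp; cocoa powder: 7 tbsp; powdered sugar: 408 g; chopped walnuts: 29 g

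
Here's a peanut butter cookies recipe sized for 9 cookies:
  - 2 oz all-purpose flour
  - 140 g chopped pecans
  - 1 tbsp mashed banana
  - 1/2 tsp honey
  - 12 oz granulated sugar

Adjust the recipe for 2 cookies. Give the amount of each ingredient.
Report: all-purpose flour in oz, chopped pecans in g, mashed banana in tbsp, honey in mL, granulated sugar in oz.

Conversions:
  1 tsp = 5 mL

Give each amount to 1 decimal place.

Scaling factor: 2/9.
all-purpose flour: 2 oz × 2/9 ≈ 0.4 oz
chopped pecans: 140 g × 2/9 ≈ 31.1 g
mashed banana: 1 tbsp × 2/9 ≈ 0.2 tbsp
honey: 0.5 tsp × 2/9 × 5 mL/tsp ≈ 0.6 mL
granulated sugar: 12 oz × 2/9 ≈ 2.7 oz

all-purpose flour: 0.4 oz; chopped pecans: 31.1 g; mashed banana: 0.2 tbsp; honey: 0.6 mL; granulated sugar: 2.7 oz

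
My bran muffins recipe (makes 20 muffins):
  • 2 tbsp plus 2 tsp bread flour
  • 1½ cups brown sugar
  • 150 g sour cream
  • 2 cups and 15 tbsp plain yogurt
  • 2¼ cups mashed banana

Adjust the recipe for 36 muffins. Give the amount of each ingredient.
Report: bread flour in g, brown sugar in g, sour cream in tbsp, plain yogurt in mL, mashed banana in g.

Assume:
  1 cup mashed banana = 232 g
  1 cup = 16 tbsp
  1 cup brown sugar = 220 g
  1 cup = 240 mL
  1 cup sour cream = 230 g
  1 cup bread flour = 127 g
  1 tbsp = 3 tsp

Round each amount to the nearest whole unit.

bread flour: 38 g; brown sugar: 594 g; sour cream: 19 tbsp; plain yogurt: 1269 mL; mashed banana: 940 g

Scaling factor: 36/20 = 9/5 = 1.8.
bread flour: (2 tbsp + 2 tsp = 8/3 tbsp) × 9/5 ÷ 16 tbsp/cup × 127 g/cup ≈ 38 g
brown sugar: 1.5 cup × 9/5 × 220 g/cup = 594 g
sour cream: 150 g × 9/5 ÷ 230 g/cup × 16 tbsp/cup ≈ 19 tbsp
plain yogurt: (2 cup + 15 tbsp = 2.9375 cup) × 9/5 × 240 mL/cup = 1269 mL
mashed banana: 2.25 cup × 9/5 × 232 g/cup ≈ 940 g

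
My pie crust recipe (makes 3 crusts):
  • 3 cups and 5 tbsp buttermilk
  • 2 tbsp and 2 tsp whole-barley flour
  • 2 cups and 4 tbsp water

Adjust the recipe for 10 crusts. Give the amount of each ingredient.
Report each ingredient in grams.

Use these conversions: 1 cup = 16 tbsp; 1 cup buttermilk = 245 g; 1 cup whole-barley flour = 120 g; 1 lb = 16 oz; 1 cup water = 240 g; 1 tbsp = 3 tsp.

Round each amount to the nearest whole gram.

buttermilk: 2705 g; whole-barley flour: 67 g; water: 1800 g

Scaling factor: 10/3.
buttermilk: (3 cup + 5 tbsp = 3.3125 cup) × 10/3 × 245 g/cup ≈ 2705 g
whole-barley flour: (2 tbsp + 2 tsp = 8/3 tbsp) × 10/3 ÷ 16 tbsp/cup × 120 g/cup ≈ 67 g
water: (2 cup + 4 tbsp = 2.25 cup) × 10/3 × 240 g/cup = 1800 g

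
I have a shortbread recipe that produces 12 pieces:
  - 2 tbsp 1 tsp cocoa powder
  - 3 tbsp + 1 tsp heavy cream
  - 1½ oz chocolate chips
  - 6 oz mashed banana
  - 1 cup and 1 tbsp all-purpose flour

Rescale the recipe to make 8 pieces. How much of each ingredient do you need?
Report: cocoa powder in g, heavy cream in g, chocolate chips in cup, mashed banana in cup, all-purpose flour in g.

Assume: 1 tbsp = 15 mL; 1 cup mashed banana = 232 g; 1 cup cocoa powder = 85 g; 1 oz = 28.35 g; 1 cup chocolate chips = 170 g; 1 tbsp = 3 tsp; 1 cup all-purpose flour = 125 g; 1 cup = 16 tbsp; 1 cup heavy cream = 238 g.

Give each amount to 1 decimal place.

Scaling factor: 8/12 = 2/3.
cocoa powder: (2 tbsp + 1 tsp = 7/3 tbsp) × 2/3 ÷ 16 tbsp/cup × 85 g/cup ≈ 8.3 g
heavy cream: (3 tbsp + 1 tsp = 10/3 tbsp) × 2/3 ÷ 16 tbsp/cup × 238 g/cup ≈ 33.1 g
chocolate chips: 1.5 oz × 2/3 × 28.35 g/oz ÷ 170 g/cup ≈ 0.2 cup
mashed banana: 6 oz × 2/3 × 28.35 g/oz ÷ 232 g/cup ≈ 0.5 cup
all-purpose flour: (1 cup + 1 tbsp = 1.0625 cup) × 2/3 × 125 g/cup ≈ 88.5 g

cocoa powder: 8.3 g; heavy cream: 33.1 g; chocolate chips: 0.2 cup; mashed banana: 0.5 cup; all-purpose flour: 88.5 g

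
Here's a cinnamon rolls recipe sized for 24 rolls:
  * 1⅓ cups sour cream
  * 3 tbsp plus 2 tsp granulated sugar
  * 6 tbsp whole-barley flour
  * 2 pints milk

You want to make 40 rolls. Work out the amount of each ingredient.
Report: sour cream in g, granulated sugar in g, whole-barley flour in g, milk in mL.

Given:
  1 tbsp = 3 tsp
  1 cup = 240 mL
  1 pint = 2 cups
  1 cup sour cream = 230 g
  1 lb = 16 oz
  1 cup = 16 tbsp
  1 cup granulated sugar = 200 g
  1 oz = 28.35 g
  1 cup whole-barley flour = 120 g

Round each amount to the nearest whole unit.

sour cream: 511 g; granulated sugar: 76 g; whole-barley flour: 75 g; milk: 1600 mL

Scaling factor: 40/24 = 5/3.
sour cream: 4/3 cup × 5/3 × 230 g/cup ≈ 511 g
granulated sugar: (3 tbsp + 2 tsp = 11/3 tbsp) × 5/3 ÷ 16 tbsp/cup × 200 g/cup ≈ 76 g
whole-barley flour: 6 tbsp × 5/3 ÷ 16 tbsp/cup × 120 g/cup = 75 g
milk: 2 pint × 5/3 × 2 cup/pint × 240 mL/cup = 1600 mL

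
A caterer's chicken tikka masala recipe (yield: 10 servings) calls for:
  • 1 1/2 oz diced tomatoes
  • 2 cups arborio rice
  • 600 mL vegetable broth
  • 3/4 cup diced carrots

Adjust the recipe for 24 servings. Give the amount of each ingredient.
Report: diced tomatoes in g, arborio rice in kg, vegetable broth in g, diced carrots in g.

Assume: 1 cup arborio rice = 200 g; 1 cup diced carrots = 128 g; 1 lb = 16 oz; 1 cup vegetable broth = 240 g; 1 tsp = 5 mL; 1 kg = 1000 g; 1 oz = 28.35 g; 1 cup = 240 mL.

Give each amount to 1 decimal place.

diced tomatoes: 102.1 g; arborio rice: 1.0 kg; vegetable broth: 1440.0 g; diced carrots: 230.4 g

Scaling factor: 24/10 = 12/5 = 2.4.
diced tomatoes: 1.5 oz × 12/5 × 28.35 g/oz ≈ 102.1 g
arborio rice: 2 cup × 12/5 × 200 g/cup ÷ 1000 g/kg ≈ 1.0 kg
vegetable broth: 600 mL × 12/5 ÷ 240 mL/cup × 240 g/cup = 1440.0 g
diced carrots: 0.75 cup × 12/5 × 128 g/cup = 230.4 g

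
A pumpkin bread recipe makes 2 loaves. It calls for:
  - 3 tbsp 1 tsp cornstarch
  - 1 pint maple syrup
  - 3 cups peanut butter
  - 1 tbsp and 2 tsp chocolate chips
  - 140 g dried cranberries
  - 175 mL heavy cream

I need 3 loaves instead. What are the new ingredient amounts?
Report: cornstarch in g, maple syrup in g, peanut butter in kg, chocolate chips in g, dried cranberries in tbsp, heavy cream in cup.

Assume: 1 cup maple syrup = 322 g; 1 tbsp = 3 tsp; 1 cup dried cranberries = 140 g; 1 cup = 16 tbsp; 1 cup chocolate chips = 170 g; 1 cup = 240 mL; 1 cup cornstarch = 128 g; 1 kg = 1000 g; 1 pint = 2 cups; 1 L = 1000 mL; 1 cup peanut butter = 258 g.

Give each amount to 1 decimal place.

cornstarch: 40.0 g; maple syrup: 966.0 g; peanut butter: 1.2 kg; chocolate chips: 26.6 g; dried cranberries: 24.0 tbsp; heavy cream: 1.1 cup

Scaling factor: 3/2 = 1.5.
cornstarch: (3 tbsp + 1 tsp = 10/3 tbsp) × 3/2 ÷ 16 tbsp/cup × 128 g/cup = 40.0 g
maple syrup: 1 pint × 3/2 × 2 cup/pint × 322 g/cup = 966.0 g
peanut butter: 3 cup × 3/2 × 258 g/cup ÷ 1000 g/kg ≈ 1.2 kg
chocolate chips: (1 tbsp + 2 tsp = 5/3 tbsp) × 3/2 ÷ 16 tbsp/cup × 170 g/cup ≈ 26.6 g
dried cranberries: 140 g × 3/2 ÷ 140 g/cup × 16 tbsp/cup = 24.0 tbsp
heavy cream: 175 mL × 3/2 ÷ 240 mL/cup ≈ 1.1 cup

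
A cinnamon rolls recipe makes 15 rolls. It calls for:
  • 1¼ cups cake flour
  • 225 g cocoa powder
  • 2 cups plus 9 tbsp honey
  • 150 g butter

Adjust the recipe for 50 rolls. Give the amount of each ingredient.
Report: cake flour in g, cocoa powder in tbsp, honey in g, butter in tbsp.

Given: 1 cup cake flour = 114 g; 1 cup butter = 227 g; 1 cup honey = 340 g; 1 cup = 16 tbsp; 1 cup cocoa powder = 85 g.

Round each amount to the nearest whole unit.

cake flour: 475 g; cocoa powder: 141 tbsp; honey: 2904 g; butter: 35 tbsp

Scaling factor: 50/15 = 10/3.
cake flour: 1.25 cup × 10/3 × 114 g/cup = 475 g
cocoa powder: 225 g × 10/3 ÷ 85 g/cup × 16 tbsp/cup ≈ 141 tbsp
honey: (2 cup + 9 tbsp = 2.5625 cup) × 10/3 × 340 g/cup ≈ 2904 g
butter: 150 g × 10/3 ÷ 227 g/cup × 16 tbsp/cup ≈ 35 tbsp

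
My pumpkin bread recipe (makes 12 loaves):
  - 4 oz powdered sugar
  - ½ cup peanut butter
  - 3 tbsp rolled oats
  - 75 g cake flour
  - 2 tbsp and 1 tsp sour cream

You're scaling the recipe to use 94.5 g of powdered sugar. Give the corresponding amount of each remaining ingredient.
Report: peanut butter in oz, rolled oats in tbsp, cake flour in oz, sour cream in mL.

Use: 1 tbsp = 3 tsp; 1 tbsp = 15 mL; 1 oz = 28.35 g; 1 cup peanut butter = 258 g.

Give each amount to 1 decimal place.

peanut butter: 3.8 oz; rolled oats: 2.5 tbsp; cake flour: 2.2 oz; sour cream: 29.2 mL

The original recipe has 113.4 g of powdered sugar, so the scaling factor is 94.5 ÷ 113.4 = 5/6.
peanut butter: 0.5 cup × 5/6 × 258 g/cup ÷ 28.35 g/oz ≈ 3.8 oz
rolled oats: 3 tbsp × 5/6 = 2.5 tbsp
cake flour: 75 g × 5/6 ÷ 28.35 g/oz ≈ 2.2 oz
sour cream: (2 tbsp + 1 tsp = 7/3 tbsp) × 5/6 × 15 mL/tbsp ≈ 29.2 mL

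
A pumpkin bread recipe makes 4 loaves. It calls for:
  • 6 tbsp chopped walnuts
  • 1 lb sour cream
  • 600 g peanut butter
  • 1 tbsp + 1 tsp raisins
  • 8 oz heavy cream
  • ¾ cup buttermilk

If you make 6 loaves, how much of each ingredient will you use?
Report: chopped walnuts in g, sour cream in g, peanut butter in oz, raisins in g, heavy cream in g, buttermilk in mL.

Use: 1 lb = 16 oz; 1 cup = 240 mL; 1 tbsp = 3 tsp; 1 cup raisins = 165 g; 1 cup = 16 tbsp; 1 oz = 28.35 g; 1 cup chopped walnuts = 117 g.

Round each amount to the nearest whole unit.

chopped walnuts: 66 g; sour cream: 680 g; peanut butter: 32 oz; raisins: 21 g; heavy cream: 340 g; buttermilk: 270 mL

Scaling factor: 6/4 = 3/2 = 1.5.
chopped walnuts: 6 tbsp × 3/2 ÷ 16 tbsp/cup × 117 g/cup ≈ 66 g
sour cream: 1 lb × 3/2 × 16 oz/lb × 28.35 g/oz ≈ 680 g
peanut butter: 600 g × 3/2 ÷ 28.35 g/oz ≈ 32 oz
raisins: (1 tbsp + 1 tsp = 4/3 tbsp) × 3/2 ÷ 16 tbsp/cup × 165 g/cup ≈ 21 g
heavy cream: 8 oz × 3/2 × 28.35 g/oz ≈ 340 g
buttermilk: 0.75 cup × 3/2 × 240 mL/cup = 270 mL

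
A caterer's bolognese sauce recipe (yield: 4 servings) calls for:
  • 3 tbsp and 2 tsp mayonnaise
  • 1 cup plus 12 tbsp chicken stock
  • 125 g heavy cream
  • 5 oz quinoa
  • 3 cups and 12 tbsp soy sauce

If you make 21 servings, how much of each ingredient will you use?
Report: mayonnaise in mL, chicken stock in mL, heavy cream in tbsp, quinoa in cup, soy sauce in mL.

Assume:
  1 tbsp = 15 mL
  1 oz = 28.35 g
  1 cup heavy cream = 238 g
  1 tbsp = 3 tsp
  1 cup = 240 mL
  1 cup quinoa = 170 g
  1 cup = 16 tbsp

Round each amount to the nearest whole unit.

mayonnaise: 289 mL; chicken stock: 2205 mL; heavy cream: 44 tbsp; quinoa: 4 cup; soy sauce: 4725 mL

Scaling factor: 21/4 = 5.25.
mayonnaise: (3 tbsp + 2 tsp = 11/3 tbsp) × 21/4 × 15 mL/tbsp ≈ 289 mL
chicken stock: (1 cup + 12 tbsp = 1.75 cup) × 21/4 × 240 mL/cup = 2205 mL
heavy cream: 125 g × 21/4 ÷ 238 g/cup × 16 tbsp/cup ≈ 44 tbsp
quinoa: 5 oz × 21/4 × 28.35 g/oz ÷ 170 g/cup ≈ 4 cup
soy sauce: (3 cup + 12 tbsp = 3.75 cup) × 21/4 × 240 mL/cup = 4725 mL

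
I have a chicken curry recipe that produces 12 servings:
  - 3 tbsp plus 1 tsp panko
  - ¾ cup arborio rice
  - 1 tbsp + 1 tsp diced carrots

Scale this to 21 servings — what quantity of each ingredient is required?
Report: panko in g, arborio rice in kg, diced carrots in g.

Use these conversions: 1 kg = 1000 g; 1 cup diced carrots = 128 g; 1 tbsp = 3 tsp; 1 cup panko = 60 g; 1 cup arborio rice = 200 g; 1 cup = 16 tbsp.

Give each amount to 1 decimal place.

Scaling factor: 21/12 = 7/4 = 1.75.
panko: (3 tbsp + 1 tsp = 10/3 tbsp) × 7/4 ÷ 16 tbsp/cup × 60 g/cup ≈ 21.9 g
arborio rice: 0.75 cup × 7/4 × 200 g/cup ÷ 1000 g/kg ≈ 0.3 kg
diced carrots: (1 tbsp + 1 tsp = 4/3 tbsp) × 7/4 ÷ 16 tbsp/cup × 128 g/cup ≈ 18.7 g

panko: 21.9 g; arborio rice: 0.3 kg; diced carrots: 18.7 g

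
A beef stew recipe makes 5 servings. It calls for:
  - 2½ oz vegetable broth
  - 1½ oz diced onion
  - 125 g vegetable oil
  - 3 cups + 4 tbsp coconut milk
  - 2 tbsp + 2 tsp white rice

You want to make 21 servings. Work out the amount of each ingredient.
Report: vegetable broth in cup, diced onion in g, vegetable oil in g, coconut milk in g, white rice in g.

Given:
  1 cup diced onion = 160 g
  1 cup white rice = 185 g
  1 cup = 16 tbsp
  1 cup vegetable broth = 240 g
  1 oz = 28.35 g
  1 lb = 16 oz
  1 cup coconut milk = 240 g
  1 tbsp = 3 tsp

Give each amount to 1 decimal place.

vegetable broth: 1.2 cup; diced onion: 178.6 g; vegetable oil: 525.0 g; coconut milk: 3276.0 g; white rice: 129.5 g

Scaling factor: 21/5 = 4.2.
vegetable broth: 2.5 oz × 21/5 × 28.35 g/oz ÷ 240 g/cup ≈ 1.2 cup
diced onion: 1.5 oz × 21/5 × 28.35 g/oz ≈ 178.6 g
vegetable oil: 125 g × 21/5 = 525.0 g
coconut milk: (3 cup + 4 tbsp = 3.25 cup) × 21/5 × 240 g/cup = 3276.0 g
white rice: (2 tbsp + 2 tsp = 8/3 tbsp) × 21/5 ÷ 16 tbsp/cup × 185 g/cup = 129.5 g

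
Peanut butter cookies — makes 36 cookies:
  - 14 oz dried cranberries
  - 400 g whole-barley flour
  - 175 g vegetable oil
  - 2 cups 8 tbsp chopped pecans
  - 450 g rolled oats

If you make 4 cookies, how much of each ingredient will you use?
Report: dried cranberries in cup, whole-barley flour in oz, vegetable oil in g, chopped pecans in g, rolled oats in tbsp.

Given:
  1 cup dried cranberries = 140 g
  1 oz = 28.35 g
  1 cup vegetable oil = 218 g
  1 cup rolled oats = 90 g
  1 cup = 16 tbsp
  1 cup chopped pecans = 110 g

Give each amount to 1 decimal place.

Scaling factor: 4/36 = 1/9.
dried cranberries: 14 oz × 1/9 × 28.35 g/oz ÷ 140 g/cup ≈ 0.3 cup
whole-barley flour: 400 g × 1/9 ÷ 28.35 g/oz ≈ 1.6 oz
vegetable oil: 175 g × 1/9 ≈ 19.4 g
chopped pecans: (2 cup + 8 tbsp = 2.5 cup) × 1/9 × 110 g/cup ≈ 30.6 g
rolled oats: 450 g × 1/9 ÷ 90 g/cup × 16 tbsp/cup ≈ 8.9 tbsp

dried cranberries: 0.3 cup; whole-barley flour: 1.6 oz; vegetable oil: 19.4 g; chopped pecans: 30.6 g; rolled oats: 8.9 tbsp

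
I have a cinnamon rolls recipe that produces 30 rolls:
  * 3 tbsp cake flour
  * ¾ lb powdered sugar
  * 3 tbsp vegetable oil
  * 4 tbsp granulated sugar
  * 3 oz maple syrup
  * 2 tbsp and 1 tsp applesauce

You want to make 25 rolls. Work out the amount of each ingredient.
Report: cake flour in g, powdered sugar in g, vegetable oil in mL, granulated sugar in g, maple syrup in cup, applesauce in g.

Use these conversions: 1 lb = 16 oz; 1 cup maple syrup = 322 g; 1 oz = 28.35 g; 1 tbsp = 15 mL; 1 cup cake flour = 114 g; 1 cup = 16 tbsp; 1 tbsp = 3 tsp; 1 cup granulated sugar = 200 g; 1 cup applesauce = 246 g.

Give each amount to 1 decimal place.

cake flour: 17.8 g; powdered sugar: 283.5 g; vegetable oil: 37.5 mL; granulated sugar: 41.7 g; maple syrup: 0.2 cup; applesauce: 29.9 g

Scaling factor: 25/30 = 5/6.
cake flour: 3 tbsp × 5/6 ÷ 16 tbsp/cup × 114 g/cup ≈ 17.8 g
powdered sugar: 0.75 lb × 5/6 × 16 oz/lb × 28.35 g/oz = 283.5 g
vegetable oil: 3 tbsp × 5/6 × 15 mL/tbsp = 37.5 mL
granulated sugar: 4 tbsp × 5/6 ÷ 16 tbsp/cup × 200 g/cup ≈ 41.7 g
maple syrup: 3 oz × 5/6 × 28.35 g/oz ÷ 322 g/cup ≈ 0.2 cup
applesauce: (2 tbsp + 1 tsp = 7/3 tbsp) × 5/6 ÷ 16 tbsp/cup × 246 g/cup ≈ 29.9 g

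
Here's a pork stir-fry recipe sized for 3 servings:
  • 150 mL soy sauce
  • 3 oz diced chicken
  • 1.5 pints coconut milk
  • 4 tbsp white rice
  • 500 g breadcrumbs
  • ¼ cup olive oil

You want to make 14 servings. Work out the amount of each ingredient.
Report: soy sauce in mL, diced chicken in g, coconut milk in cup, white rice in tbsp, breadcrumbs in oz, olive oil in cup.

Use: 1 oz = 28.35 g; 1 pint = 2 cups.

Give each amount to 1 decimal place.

soy sauce: 700.0 mL; diced chicken: 396.9 g; coconut milk: 14.0 cup; white rice: 18.7 tbsp; breadcrumbs: 82.3 oz; olive oil: 1.2 cup

Scaling factor: 14/3.
soy sauce: 150 mL × 14/3 = 700.0 mL
diced chicken: 3 oz × 14/3 × 28.35 g/oz = 396.9 g
coconut milk: 1.5 pint × 14/3 × 2 cup/pint = 14.0 cup
white rice: 4 tbsp × 14/3 ≈ 18.7 tbsp
breadcrumbs: 500 g × 14/3 ÷ 28.35 g/oz ≈ 82.3 oz
olive oil: 0.25 cup × 14/3 ≈ 1.2 cup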